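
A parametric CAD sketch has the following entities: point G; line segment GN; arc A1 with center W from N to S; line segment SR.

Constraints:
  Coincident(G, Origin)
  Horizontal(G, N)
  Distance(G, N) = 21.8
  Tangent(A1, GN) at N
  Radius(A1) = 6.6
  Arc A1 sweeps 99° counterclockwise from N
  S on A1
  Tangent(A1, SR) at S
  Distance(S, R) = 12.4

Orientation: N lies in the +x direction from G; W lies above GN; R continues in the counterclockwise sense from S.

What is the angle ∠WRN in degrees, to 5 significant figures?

6.0537°

G is at the origin; G and N share the same y with |GN| = 21.8 and N on the +x side, so N = (21.800, 0.0000). Since A1 is tangent to GN there, WN ⟂ GN, so W = N + (0, 6.6) = (21.800, 6.6000). On A1, N sits at bearing -90° from W; a 99° counterclockwise sweep puts S at bearing 9°, so S = W + 6.6·(cos 9°, sin 9°) = (28.319, 7.6325). Since A1 is tangent to SR there, WS ⟂ SR, so SR runs along (−sin 9°, cos 9°); with |SR| = 12.4, R = (26.379, 19.880). Then cos ∠WRN = RW·RN / (|RW||RN|), giving 6.0537°.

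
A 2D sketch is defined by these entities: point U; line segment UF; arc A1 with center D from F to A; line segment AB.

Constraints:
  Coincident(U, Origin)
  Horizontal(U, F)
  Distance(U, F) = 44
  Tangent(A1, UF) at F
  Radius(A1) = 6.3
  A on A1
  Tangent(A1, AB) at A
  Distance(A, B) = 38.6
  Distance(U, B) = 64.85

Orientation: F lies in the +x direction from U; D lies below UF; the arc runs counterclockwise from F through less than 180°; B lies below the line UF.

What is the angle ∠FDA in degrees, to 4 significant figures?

102.7°

U is at the origin; U and F share the same y with |UF| = 44.0 and F on the +x side, so F = (44.00, 0.000). The tangent condition forces DF to be normal to UF, so D = F + (0, -6.3) = (44.00, -6.300). Since DA ⟂ AB (tangency), |DB| = √(6.3² + 38.6²) = 39.11 regardless of where A sits on A1. So B lies on both circle(U, 64.85) and circle(D, 39.11); the below-UF intersection is B = (46.37, -45.34). A is the foot of the tangent from B: A = (37.86, -7.689).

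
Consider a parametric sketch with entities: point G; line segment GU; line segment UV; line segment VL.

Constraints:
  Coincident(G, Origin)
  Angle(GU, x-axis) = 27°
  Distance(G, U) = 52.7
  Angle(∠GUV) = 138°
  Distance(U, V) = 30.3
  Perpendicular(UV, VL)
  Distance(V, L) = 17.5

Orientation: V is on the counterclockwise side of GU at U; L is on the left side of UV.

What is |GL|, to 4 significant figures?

71.70

G is at the origin; GU runs at 27.0° with length 52.7, so U = 52.7·(cos 27.0°, sin 27.0°) = (46.96, 23.93). ∠GUV = 138.0°, so UV runs at 27.0° + (180° − 138.0°) = 69.00° from the x-axis; with |UV| = 30.3, V = U + 30.3·(cos 69.00°, sin 69.00°) = (57.81, 52.21). UV is perpendicular to VL; with |VL| = 17.5 on the left of UV, L = V + 17.5·(-0.9336, 0.3584) = (41.48, 58.48). Then |GL| = |L − G| = 71.70.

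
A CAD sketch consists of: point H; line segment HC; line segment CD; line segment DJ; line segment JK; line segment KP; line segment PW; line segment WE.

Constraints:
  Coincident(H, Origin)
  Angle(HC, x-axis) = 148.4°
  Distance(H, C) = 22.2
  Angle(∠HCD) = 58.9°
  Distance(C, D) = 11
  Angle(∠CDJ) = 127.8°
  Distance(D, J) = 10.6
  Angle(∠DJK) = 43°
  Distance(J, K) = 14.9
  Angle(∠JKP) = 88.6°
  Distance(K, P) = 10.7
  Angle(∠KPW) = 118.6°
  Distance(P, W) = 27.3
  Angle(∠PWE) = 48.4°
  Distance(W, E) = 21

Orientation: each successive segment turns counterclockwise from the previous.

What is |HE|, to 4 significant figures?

16.72

H is at the origin; HC runs at 148.4° with length 22.2, so C = (-18.91, 11.63). ∠HCD = 58.9° gives CD at -90.50° from the x-axis; with |CD| = 11.0, D = (-19.00, 0.6329). ∠CDJ = 127.8° gives DJ at -38.30° from the x-axis; with |DJ| = 10.6, J = (-10.69, -5.937). ∠DJK = 43.0° gives JK at 98.70° from the x-axis; with |JK| = 14.9, K = (-12.94, 8.792). ∠JKP = 88.6° gives KP at -169.9° from the x-axis; with |KP| = 10.7, P = (-23.47, 6.915). ∠KPW = 118.6° gives PW at -108.5° from the x-axis; with |PW| = 27.3, W = (-32.14, -18.97). ∠PWE = 48.4° gives WE at 23.10° from the x-axis; with |WE| = 21.0, E = (-12.82, -10.73). Then |HE| = |E − H| = 16.72.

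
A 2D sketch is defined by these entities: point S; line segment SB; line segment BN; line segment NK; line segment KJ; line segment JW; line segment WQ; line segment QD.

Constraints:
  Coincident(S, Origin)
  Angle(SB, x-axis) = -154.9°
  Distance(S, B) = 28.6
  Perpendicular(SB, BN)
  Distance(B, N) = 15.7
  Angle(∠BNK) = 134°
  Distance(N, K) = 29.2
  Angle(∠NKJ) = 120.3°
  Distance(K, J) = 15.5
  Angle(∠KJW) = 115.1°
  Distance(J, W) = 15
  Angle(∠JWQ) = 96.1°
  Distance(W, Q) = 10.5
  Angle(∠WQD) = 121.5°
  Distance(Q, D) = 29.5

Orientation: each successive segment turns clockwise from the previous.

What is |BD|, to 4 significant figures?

34.95

S is at the origin; SB runs at -154.9° with length 28.6, so B = (-25.90, -12.13). SB is perpendicular to BN, so BN runs at 115.1°; with |BN| = 15.7, N = (-32.56, 2.085). ∠BNK = 134.0° gives NK at 69.10° from the x-axis; with |NK| = 29.2, K = (-22.14, 29.36). ∠NKJ = 120.3° gives KJ at 9.400° from the x-axis; with |KJ| = 15.5, J = (-6.851, 31.90). ∠KJW = 115.1° gives JW at -55.50° from the x-axis; with |JW| = 15.0, W = (1.646, 19.53). ∠JWQ = 96.1° gives WQ at -139.4° from the x-axis; with |WQ| = 10.5, Q = (-6.327, 12.70). ∠WQD = 121.5° gives QD at 162.1° from the x-axis; with |QD| = 29.5, D = (-34.40, 21.77). Then |BD| = |D − B| = 34.95.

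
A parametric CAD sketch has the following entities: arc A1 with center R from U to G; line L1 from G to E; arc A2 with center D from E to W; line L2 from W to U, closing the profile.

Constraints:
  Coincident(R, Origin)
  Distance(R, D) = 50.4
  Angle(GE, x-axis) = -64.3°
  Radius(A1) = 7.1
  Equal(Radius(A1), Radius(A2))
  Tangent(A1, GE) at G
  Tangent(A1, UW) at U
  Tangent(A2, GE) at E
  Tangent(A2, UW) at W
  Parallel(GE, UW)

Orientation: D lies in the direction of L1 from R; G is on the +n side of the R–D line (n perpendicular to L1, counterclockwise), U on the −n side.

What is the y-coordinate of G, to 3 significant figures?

3.08

R is at the origin and D lies 50.4 along u from R, so D = 50.4·u = (21.9, -45.4). Tangency of A1 to both parallel lines with radius 7.1 puts G and U at R ± 7.1·n: G = (6.40, 3.08), U = (-6.40, -3.08). So G.y = 3.08.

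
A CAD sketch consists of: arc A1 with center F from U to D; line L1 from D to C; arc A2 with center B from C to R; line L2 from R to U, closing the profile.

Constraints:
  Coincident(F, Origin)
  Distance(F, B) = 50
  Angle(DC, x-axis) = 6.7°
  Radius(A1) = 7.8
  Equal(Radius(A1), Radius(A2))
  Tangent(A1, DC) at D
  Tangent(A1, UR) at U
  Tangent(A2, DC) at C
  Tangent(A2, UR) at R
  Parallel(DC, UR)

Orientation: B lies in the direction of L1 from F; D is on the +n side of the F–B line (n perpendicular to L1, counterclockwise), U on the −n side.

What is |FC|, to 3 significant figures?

50.6

Tangency of A1 to both parallel lines with radius 7.8 puts D and U at F ± 7.8·n: D = (-0.910, 7.75), U = (0.910, -7.75). Equal radii place C and R the same way about B: C = B + 7.8·n = (48.7, 13.6), R = B − 7.8·n = (50.6, -1.91). Then |FC| = |C − F| = 50.6.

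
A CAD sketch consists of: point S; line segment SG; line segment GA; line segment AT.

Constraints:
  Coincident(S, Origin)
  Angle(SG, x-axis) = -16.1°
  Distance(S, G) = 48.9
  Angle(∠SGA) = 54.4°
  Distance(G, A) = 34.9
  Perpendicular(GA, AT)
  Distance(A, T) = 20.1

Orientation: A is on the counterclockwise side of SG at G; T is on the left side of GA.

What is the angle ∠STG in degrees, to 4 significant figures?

101.8°

S is at the origin; SG runs at -16.1° with length 48.9, so G = 48.9·(cos -16.1°, sin -16.1°) = (46.98, -13.56). ∠SGA = 54.4°, so GA runs at -16.1° + (180° − 54.4°) = 109.5° from the x-axis; with |GA| = 34.9, A = G + 34.9·(cos 109.5°, sin 109.5°) = (35.33, 19.34). GA ⟂ AT; with |AT| = 20.1 on the left of GA, T = A + 20.1·(-0.9426, -0.3338) = (16.39, 12.63). Then cos ∠STG = TS·TG / (|TS||TG|), giving 101.8°.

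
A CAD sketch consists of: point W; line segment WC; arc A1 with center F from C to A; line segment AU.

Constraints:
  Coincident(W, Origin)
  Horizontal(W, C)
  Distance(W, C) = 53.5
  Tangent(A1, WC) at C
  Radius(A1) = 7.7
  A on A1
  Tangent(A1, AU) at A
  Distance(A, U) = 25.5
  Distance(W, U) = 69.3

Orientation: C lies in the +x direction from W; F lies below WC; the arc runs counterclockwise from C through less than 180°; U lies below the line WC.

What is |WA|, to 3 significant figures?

48.5

Checks: ∠(FC, CW) = 90.00° ✓; |FC| = 7.700 ✓; |FA| = 7.700 ✓; ∠(FA, AU) = 90.00° ✓; |AU| = 25.50 ✓; |WU| = 69.30 ✓.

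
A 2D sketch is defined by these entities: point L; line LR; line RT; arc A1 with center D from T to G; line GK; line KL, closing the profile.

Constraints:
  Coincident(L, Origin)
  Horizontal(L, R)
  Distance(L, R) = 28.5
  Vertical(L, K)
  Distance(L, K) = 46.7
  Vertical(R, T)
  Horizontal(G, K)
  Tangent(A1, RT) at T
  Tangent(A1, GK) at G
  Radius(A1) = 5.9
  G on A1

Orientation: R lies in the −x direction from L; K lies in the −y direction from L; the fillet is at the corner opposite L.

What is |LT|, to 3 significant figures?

49.8

L is at the origin; LR is horizontal with |LR| = 28.5 and R on the −x side, so R = (-28.5, 0.00). LK is vertical with |LK| = 46.7 and K on the −y side, so K = (0.00, -46.7). The virtual corner opposite L is at (-28.5, -46.7). A1 meets RT tangentially, so DT is at right angles to RT and since A1 is tangent to GK there, DG ⟂ GK, with radius 5.9, so the center D sits 5.9 in from both sides at D = (-22.6, -40.8). That places the tangent points at T = (-28.5, -40.8) on RT and G = (-22.6, -46.7) on GK. Then |LT| = |T − L| = 49.8.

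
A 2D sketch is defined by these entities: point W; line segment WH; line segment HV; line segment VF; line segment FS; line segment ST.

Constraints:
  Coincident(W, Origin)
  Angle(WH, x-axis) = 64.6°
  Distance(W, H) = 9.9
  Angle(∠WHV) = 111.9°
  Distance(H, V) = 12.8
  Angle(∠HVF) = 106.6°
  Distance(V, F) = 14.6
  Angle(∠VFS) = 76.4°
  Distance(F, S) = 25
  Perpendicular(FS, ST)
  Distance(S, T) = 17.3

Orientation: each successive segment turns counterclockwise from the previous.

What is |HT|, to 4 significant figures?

9.117

∠VFS = 76.4° gives FS at -50.30° from the x-axis; with |FS| = 25.0, S = (-1.576, -7.308). FS is perpendicular to ST, so ST runs at 39.70°; with |ST| = 17.3, T = (11.73, 3.743). Then |HT| = |T − H| = 9.117.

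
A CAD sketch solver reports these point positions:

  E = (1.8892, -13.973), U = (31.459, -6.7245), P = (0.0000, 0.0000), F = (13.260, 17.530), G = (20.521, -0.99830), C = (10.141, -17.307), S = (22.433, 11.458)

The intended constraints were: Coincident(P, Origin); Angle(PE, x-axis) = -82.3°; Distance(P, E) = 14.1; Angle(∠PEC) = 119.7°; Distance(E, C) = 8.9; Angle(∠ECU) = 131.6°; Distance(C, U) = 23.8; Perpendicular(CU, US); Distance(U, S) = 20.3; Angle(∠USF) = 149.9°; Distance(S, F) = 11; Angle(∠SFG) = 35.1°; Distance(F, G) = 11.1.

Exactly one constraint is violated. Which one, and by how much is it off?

Distance(F, G) = 11.1 — off by 8.80.

P = (0.00, 0.00) ✓; PE at -82.30° ✓; |PE| = 14.10 ✓; ∠PEC = 119.7° ✓; |EC| = 8.900 ✓; ∠ECU = 131.6° ✓; |CU| = 23.80 ✓; ∠(CU, US) = 90.00° ✓; |US| = 20.30 ✓; ∠USF = 149.9° ✓; |SF| = 11.00 ✓; ∠SFG = 35.10° ✓; |FG| = 19.90 ✗.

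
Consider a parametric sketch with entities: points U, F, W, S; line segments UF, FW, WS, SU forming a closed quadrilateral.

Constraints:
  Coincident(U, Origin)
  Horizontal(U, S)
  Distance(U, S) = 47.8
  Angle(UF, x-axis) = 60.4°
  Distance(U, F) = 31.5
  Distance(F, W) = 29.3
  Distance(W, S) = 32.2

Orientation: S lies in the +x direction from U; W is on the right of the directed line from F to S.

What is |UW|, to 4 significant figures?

15.77

U is at the origin; US is horizontal with |US| = 47.8 and S in +x, so S = (47.8, 0). UF runs at 60.4° with |UF| = 31.5, so F = (15.56, 27.39). W is determined by |FW| = 29.3 and |WS| = 32.2 together: it lies at the intersection of circle(F, 29.3) and circle(S, 32.2). With |FS| = 42.30, the foot of the radical line on FS is 19.04 from F and the perpendicular offset is √(29.3² − 19.04²) = 22.27. Taking the right-of-FS solution: W = (15.66, -1.911).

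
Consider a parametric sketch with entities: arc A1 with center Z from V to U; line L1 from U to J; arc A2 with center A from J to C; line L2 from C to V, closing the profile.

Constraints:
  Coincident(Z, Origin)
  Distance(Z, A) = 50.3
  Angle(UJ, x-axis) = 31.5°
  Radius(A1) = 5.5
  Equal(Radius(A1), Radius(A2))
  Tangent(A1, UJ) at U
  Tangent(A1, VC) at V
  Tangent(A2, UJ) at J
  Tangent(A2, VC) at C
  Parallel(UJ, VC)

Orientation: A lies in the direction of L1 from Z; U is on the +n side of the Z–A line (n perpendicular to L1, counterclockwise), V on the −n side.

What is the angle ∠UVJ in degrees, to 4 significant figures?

77.66°

The slot axis is L1's direction at 31.5°, so u = (cos 31.5°, sin 31.5°) = (0.8526, 0.5225) and n = (−sin 31.5°, cos 31.5°) = (-0.5225, 0.8526). Z is at the origin and A lies 50.3 along u from Z, so A = 50.3·u = (42.89, 26.28). Tangency of A1 to both parallel lines with radius 5.5 puts U and V at Z ± 5.5·n: U = (-2.874, 4.690), V = (2.874, -4.690). Equal radii place J and C the same way about A: J = A + 5.5·n = (40.01, 30.97), C = A − 5.5·n = (45.76, 21.59). Then cos ∠UVJ = VU·VJ / (|VU||VJ|), giving 77.66°.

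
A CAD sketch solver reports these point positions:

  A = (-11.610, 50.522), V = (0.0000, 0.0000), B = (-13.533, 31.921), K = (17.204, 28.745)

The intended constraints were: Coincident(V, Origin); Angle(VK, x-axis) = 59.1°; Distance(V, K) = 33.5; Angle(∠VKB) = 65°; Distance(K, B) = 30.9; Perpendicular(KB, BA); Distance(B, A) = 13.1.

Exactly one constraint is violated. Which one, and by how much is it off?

Distance(B, A) = 13.1 — off by 5.60.

V = (0.00, 0.00) ✓; VK at 59.10° ✓; |VK| = 33.50 ✓; ∠VKB = 65.00° ✓; |KB| = 30.90 ✓; ∠(KB, BA) = 90.00° ✓; |BA| = 18.70 ✗.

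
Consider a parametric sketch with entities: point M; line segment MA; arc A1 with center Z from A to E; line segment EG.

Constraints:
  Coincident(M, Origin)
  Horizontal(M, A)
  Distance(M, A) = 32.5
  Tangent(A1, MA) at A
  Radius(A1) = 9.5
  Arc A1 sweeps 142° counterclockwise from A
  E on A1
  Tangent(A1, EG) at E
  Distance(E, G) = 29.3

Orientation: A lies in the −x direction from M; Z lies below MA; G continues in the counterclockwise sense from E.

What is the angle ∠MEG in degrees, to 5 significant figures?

61.890°

On A1, A sits at bearing 90° from Z; a 142° counterclockwise sweep puts E at bearing 232°, so E = Z + 9.5·(cos 232°, sin 232°) = (-38.349, -16.986). Tangency of A1 to EG means the radius ZE is perpendicular to EG, so EG runs along (−sin 232°, cos 232°); with |EG| = 29.3, G = (-15.260, -35.025). Then cos ∠MEG = EM·EG / (|EM||EG|), giving 61.890°.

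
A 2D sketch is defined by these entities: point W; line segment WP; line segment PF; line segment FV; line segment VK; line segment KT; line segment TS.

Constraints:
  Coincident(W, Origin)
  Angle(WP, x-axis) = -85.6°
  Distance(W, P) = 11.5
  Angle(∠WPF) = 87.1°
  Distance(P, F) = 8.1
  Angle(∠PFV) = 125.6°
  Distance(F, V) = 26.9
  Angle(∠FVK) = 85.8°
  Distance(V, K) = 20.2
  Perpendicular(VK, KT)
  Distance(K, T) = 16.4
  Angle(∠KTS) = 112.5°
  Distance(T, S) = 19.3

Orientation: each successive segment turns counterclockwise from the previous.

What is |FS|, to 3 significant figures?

3.07

VK ⟂ KT, so KT runs at -114°; with |KT| = 16.4, T = (-3.47, 6.53). ∠KTS = 112.5° gives TS at -46.6° from the x-axis; with |TS| = 19.3, S = (9.79, -7.50). Then |FS| = |S − F| = 3.07.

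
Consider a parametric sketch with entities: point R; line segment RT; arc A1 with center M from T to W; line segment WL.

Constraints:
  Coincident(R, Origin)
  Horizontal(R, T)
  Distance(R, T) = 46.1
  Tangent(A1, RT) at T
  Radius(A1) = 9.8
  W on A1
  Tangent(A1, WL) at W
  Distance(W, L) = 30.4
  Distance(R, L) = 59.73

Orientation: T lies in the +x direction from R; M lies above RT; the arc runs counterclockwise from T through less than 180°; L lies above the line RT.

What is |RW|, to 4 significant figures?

56.76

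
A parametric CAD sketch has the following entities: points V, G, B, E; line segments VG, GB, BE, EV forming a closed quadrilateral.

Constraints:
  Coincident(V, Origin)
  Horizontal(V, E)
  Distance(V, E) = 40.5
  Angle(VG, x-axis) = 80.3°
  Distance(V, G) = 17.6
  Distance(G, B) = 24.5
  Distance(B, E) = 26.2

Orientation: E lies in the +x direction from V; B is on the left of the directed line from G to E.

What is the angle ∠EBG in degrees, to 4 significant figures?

109.2°

Checks: |GB| = 24.50 ✓; |BE| = 26.20 ✓.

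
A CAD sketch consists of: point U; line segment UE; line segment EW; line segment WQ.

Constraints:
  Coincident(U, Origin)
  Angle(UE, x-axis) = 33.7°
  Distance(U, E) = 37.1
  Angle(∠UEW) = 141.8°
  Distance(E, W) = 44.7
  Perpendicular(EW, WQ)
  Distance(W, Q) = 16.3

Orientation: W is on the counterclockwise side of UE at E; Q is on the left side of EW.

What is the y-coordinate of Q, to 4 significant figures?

68.14

∠UEW = 141.8°, so EW runs at 33.7° + (180° − 141.8°) = 71.90° from the x-axis; with |EW| = 44.7, W = E + 44.7·(cos 71.90°, sin 71.90°) = (44.75, 63.07). The perpendicularity gives WQ at right angles to EW; with |WQ| = 16.3 on the left of EW, Q = W + 16.3·(-0.9505, 0.3107) = (29.26, 68.14). So Q.y = 68.14.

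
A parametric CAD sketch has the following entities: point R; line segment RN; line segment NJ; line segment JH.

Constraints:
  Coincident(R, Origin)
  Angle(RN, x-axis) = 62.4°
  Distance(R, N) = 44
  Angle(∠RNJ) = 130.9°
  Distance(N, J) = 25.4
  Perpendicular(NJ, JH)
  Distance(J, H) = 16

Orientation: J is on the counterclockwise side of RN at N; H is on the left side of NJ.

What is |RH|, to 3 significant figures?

56.9

R is at the origin; RN runs at 62.4° with length 44.0, so N = 44.0·(cos 62.4°, sin 62.4°) = (20.4, 39.0). ∠RNJ = 130.9°, so NJ runs at 62.4° + (180° − 130.9°) = 112° from the x-axis; with |NJ| = 25.4, J = N + 25.4·(cos 112°, sin 112°) = (11.1, 62.6). The perpendicularity gives JH at right angles to NJ; with |JH| = 16.0 on the left of NJ, H = J + 16.0·(-0.930, -0.367) = (-3.81, 56.8). Then |RH| = |H − R| = 56.9.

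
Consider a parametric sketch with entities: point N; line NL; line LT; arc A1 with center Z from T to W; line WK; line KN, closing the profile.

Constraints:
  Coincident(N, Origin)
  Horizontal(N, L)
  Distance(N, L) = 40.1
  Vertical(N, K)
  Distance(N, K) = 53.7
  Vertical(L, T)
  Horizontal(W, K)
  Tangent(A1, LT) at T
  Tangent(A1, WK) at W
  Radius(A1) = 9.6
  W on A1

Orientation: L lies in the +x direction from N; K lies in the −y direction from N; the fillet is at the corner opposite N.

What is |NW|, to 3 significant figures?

61.8

The virtual corner opposite N is at (40.1, -53.7). The tangent condition forces ZT to be normal to LT and the tangent condition forces ZW to be normal to WK, with radius 9.6, so the center Z sits 9.6 in from both sides at Z = (30.5, -44.1). That places the tangent points at T = (40.1, -44.1) on LT and W = (30.5, -53.7) on WK. Then |NW| = |W − N| = 61.8.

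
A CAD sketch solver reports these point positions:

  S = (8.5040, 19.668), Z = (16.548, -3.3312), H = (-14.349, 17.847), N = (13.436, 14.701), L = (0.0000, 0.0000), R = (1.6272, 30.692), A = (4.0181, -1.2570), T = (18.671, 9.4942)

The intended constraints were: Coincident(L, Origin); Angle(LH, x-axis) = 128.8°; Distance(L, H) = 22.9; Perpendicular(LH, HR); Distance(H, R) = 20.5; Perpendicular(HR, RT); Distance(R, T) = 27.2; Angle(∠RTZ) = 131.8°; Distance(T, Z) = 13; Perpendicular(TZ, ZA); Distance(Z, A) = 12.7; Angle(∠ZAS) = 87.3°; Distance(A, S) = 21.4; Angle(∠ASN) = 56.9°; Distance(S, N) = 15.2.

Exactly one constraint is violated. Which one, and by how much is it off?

Distance(S, N) = 15.2 — off by 8.20.

L = (0.00, 0.00) ✓; LH at 128.8° ✓; |LH| = 22.90 ✓; ∠(LH, HR) = 90.00° ✓; |HR| = 20.50 ✓; ∠(HR, RT) = 90.00° ✓; |RT| = 27.20 ✓; ∠RTZ = 131.8° ✓; |TZ| = 13.00 ✓; ∠(TZ, ZA) = 90.00° ✓; |ZA| = 12.70 ✓; ∠ZAS = 87.30° ✓; |AS| = 21.40 ✓; ∠ASN = 56.90° ✓; |SN| = 7.000 ✗.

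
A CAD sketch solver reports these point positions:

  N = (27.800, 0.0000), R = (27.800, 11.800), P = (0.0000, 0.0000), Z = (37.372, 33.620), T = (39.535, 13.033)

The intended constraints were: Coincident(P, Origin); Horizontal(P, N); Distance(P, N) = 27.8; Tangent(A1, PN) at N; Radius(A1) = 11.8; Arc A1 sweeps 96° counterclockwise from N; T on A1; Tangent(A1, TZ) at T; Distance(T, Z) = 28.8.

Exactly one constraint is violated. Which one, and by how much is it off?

Distance(T, Z) = 28.8 — off by 8.10.

P = (0.00, 0.00) ✓; P.y = 0.00, N.y = 0.00 ✓; |PN| = 27.80 ✓; ∠(RN, NP) = 90.00° ✓; |RN| = 11.80 ✓; bearing(R→T) − bearing(R→N) = 96.00° ✓; |RT| = 11.80 ✓; ∠(RT, TZ) = 90.00° ✓; |TZ| = 20.70 ✗.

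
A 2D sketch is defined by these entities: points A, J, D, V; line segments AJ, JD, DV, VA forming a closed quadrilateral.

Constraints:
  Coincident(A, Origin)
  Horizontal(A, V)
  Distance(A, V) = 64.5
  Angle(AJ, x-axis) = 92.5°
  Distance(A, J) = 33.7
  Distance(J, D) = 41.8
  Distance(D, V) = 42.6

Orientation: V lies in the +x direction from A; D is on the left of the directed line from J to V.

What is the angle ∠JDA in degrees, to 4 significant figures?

39.11°

Checks: |AV| = 64.50 ✓; |AJ| = 33.70 ✓; |JD| = 41.80 ✓; |DV| = 42.60 ✓.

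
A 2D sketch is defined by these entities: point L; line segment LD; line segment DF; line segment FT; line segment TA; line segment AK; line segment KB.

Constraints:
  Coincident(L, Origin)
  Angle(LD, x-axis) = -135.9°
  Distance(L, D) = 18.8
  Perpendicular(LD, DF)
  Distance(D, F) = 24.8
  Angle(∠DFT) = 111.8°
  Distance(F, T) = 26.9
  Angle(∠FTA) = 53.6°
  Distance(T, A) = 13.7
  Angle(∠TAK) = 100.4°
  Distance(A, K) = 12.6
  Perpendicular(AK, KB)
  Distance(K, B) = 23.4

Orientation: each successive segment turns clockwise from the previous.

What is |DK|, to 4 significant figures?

24.18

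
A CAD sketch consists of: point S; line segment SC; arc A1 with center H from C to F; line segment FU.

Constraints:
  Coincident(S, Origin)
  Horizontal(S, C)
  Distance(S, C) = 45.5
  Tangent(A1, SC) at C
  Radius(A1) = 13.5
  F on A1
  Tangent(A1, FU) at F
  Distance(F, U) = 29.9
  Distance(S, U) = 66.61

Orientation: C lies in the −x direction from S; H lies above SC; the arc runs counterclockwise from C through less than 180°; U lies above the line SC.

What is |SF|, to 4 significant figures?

39.13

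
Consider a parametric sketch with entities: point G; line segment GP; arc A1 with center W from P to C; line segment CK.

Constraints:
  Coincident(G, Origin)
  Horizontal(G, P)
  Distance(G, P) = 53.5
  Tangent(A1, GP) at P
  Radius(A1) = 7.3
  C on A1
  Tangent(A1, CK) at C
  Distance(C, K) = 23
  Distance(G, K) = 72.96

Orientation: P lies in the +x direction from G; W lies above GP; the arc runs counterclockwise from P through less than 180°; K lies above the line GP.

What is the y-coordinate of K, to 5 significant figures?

26.649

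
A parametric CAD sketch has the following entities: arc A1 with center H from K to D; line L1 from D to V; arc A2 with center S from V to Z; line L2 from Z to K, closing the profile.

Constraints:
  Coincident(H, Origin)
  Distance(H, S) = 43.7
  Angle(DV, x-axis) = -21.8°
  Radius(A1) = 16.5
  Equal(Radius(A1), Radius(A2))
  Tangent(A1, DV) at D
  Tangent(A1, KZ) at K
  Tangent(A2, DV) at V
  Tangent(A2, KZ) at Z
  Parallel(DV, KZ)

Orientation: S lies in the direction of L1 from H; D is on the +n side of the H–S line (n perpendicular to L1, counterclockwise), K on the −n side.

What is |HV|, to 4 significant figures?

46.71

The slot axis is L1's direction at -21.8°, so u = (cos -21.8°, sin -21.8°) = (0.9285, -0.3714) and n = (−sin -21.8°, cos -21.8°) = (0.3714, 0.9285). H is at the origin and S lies 43.7 along u from H, so S = 43.7·u = (40.57, -16.23). Tangency of A1 to both parallel lines with radius 16.5 puts D and K at H ± 16.5·n: D = (6.128, 15.32), K = (-6.128, -15.32). Equal radii place V and Z the same way about S: V = S + 16.5·n = (46.70, -0.9088), Z = S − 16.5·n = (34.45, -31.55). Then |HV| = |V − H| = 46.71.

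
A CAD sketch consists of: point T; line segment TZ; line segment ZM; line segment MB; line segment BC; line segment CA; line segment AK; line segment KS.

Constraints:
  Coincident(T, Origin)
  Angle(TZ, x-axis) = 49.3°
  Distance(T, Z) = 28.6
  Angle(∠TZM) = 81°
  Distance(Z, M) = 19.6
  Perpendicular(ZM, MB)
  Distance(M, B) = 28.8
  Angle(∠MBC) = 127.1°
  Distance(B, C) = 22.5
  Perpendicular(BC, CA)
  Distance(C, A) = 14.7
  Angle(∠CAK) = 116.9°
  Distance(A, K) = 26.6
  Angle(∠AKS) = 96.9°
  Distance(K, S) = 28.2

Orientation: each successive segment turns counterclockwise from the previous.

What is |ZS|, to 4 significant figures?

34.96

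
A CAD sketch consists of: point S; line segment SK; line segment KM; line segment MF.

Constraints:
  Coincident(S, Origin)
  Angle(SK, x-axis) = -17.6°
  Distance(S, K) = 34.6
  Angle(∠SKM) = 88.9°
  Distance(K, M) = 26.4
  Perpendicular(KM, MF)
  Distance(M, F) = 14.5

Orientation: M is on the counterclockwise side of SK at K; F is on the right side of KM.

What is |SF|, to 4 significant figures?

55.43

S is at the origin; SK runs at -17.6° with length 34.6, so K = 34.6·(cos -17.6°, sin -17.6°) = (32.98, -10.46). ∠SKM = 88.9°, so KM runs at -17.6° + (180° − 88.9°) = 73.50° from the x-axis; with |KM| = 26.4, M = K + 26.4·(cos 73.50°, sin 73.50°) = (40.48, 14.85). KM is perpendicular to MF; with |MF| = 14.5 on the right of KM, F = M + 14.5·(0.9588, -0.2840) = (54.38, 10.73). Then |SF| = |F − S| = 55.43.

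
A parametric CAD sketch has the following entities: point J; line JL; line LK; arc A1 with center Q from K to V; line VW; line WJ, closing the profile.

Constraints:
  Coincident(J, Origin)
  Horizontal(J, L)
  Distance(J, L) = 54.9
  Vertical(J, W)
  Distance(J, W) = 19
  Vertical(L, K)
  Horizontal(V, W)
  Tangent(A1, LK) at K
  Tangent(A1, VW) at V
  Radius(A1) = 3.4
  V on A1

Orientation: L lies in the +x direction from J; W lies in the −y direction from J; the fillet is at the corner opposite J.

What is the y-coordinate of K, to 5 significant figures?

-15.600

J is at the origin; JL is horizontal with |JL| = 54.9 and L on the +x side, so L = (54.900, 0.0000). JW is vertical with |JW| = 19.0 and W on the −y side, so W = (0.0000, -19.000). The virtual corner opposite J is at (54.900, -19.000). Tangency of A1 to LK means the radius QK is perpendicular to LK and tangency of A1 to VW means the radius QV is perpendicular to VW, with radius 3.4, so the center Q sits 3.4 in from both sides at Q = (51.500, -15.600). That places the tangent points at K = (54.900, -15.600) on LK and V = (51.500, -19.000) on VW. So K.y = -15.600.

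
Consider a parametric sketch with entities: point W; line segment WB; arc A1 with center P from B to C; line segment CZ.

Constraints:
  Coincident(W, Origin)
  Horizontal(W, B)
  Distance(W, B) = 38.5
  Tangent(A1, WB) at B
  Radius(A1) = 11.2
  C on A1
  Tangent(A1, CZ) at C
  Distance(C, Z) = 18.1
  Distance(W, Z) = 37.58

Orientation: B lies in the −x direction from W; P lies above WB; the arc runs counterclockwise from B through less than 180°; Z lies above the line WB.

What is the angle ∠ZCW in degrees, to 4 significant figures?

103.0°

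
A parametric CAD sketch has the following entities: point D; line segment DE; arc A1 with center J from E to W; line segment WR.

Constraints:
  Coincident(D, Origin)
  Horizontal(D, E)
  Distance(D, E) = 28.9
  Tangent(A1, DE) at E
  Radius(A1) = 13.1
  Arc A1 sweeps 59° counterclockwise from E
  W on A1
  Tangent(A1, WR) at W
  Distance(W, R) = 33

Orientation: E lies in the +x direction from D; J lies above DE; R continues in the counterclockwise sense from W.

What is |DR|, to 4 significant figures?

66.81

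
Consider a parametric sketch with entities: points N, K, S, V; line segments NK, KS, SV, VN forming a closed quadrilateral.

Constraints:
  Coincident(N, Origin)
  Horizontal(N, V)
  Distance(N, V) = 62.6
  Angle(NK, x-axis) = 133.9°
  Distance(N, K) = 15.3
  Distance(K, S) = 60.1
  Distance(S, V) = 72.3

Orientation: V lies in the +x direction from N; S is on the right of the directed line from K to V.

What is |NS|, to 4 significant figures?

46.94

Checks: |KS| = 60.10 ✓; |SV| = 72.30 ✓.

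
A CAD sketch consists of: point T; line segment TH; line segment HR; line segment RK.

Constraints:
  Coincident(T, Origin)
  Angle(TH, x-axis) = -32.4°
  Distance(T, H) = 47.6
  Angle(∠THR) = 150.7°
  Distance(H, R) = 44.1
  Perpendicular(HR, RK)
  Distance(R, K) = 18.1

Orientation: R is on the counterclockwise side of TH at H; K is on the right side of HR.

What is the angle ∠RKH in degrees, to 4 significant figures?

67.69°

∠THR = 150.7°, so HR runs at -32.4° + (180° − 150.7°) = -3.100° from the x-axis; with |HR| = 44.1, R = H + 44.1·(cos -3.100°, sin -3.100°) = (84.23, -27.89). The perpendicularity gives RK at right angles to HR; with |RK| = 18.1 on the right of HR, K = R + 18.1·(-0.05408, -0.9985) = (83.25, -45.96). Then cos ∠RKH = KR·KH / (|KR||KH|), giving 67.69°.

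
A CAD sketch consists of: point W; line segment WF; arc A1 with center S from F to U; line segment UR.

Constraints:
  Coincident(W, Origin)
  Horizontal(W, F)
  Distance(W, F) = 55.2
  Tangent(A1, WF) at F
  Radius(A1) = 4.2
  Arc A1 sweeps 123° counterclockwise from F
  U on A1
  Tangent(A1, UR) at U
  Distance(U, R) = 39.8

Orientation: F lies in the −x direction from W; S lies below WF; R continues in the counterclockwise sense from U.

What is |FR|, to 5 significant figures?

43.805

W is at the origin; WF is horizontal with |WF| = 55.2 and F on the −x side, so F = (-55.200, 0.0000). Tangency of A1 to WF means the radius SF is perpendicular to WF, so S = F + (0, -4.2) = (-55.200, -4.2000). On A1, F sits at bearing 90° from S; a 123° counterclockwise sweep puts U at bearing 213°, so U = S + 4.2·(cos 213°, sin 213°) = (-58.722, -6.4875). Since A1 is tangent to UR there, SU ⟂ UR, so UR runs along (−sin 213°, cos 213°); with |UR| = 39.8, R = (-37.046, -39.867). Then |FR| = |R − F| = 43.805.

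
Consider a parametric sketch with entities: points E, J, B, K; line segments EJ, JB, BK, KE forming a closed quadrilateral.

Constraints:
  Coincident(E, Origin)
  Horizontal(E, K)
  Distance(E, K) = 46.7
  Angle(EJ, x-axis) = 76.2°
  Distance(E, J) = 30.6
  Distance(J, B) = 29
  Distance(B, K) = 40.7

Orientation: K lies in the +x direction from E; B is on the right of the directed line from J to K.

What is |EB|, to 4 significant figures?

6.053

E is at the origin; EK is horizontal with |EK| = 46.7 and K in +x, so K = (46.7, 0). EJ runs at 76.2° with |EJ| = 30.6, so J = (7.299, 29.72). B is determined by |JB| = 29.0 and |BK| = 40.7 together: it lies at the intersection of circle(J, 29.0) and circle(K, 40.7). With |JK| = 49.35, the foot of the radical line on JK is 16.41 from J and the perpendicular offset is √(29.0² − 16.41²) = 23.91. Taking the right-of-JK solution: B = (6.007, 0.7455).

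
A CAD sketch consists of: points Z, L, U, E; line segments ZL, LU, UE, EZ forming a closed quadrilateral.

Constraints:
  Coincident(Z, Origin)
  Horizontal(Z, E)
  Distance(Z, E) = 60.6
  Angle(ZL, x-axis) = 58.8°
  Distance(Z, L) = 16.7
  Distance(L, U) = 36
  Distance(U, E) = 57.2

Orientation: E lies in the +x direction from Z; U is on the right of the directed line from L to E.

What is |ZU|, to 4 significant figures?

23.02

Z is at the origin; Z and E share the same y with |ZE| = 60.6 and E in +x, so E = (60.6, 0). ZL runs at 58.8° with |ZL| = 16.7, so L = (8.651, 14.28). U is determined by |LU| = 36.0 and |UE| = 57.2 together: it lies at the intersection of circle(L, 36.0) and circle(E, 57.2). With |LE| = 53.88, the foot of the radical line on LE is 8.602 from L and the perpendicular offset is √(36.0² − 8.602²) = 34.96. Taking the right-of-LE solution: U = (7.677, -21.70).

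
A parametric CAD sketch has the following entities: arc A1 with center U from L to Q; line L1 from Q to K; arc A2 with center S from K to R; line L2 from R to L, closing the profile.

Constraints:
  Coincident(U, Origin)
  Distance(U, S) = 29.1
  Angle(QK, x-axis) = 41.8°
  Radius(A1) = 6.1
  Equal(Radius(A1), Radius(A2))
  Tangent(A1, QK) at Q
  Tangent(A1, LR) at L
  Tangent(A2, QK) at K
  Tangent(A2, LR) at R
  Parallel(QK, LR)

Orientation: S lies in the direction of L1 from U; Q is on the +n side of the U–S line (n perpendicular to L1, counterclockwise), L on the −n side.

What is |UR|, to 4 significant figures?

29.73

The slot axis is L1's direction at 41.8°, so u = (cos 41.8°, sin 41.8°) = (0.7455, 0.6665) and n = (−sin 41.8°, cos 41.8°) = (-0.6665, 0.7455). U is at the origin and S lies 29.1 along u from U, so S = 29.1·u = (21.69, 19.40). Tangency of A1 to both parallel lines with radius 6.1 puts Q and L at U ± 6.1·n: Q = (-4.066, 4.547), L = (4.066, -4.547). Equal radii place K and R the same way about S: K = S + 6.1·n = (17.63, 23.94), R = S − 6.1·n = (25.76, 14.85). Then |UR| = |R − U| = 29.73.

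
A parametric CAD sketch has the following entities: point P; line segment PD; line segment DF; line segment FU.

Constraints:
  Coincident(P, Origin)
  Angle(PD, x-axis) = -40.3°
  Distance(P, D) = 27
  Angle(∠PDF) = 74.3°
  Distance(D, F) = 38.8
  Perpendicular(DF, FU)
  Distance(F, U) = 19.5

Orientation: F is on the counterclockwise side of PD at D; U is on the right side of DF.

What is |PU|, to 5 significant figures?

55.330

P is at the origin; PD runs at -40.3° with length 27.0, so D = 27.0·(cos -40.3°, sin -40.3°) = (20.592, -17.463). ∠PDF = 74.3°, so DF runs at -40.3° + (180° − 74.3°) = 65.400° from the x-axis; with |DF| = 38.8, F = D + 38.8·(cos 65.400°, sin 65.400°) = (36.744, 17.815). DF ⟂ FU; with |FU| = 19.5 on the right of DF, U = F + 19.5·(0.90924, -0.41628) = (54.474, 9.6976). Then |PU| = |U − P| = 55.330.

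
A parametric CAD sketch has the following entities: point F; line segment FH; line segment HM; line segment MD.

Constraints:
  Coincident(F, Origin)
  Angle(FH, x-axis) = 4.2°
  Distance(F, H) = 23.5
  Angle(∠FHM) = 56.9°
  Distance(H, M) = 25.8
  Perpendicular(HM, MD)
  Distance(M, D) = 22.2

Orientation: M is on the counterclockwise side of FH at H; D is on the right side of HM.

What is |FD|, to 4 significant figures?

43.85

F is at the origin; FH runs at 4.2° with length 23.5, so H = 23.5·(cos 4.2°, sin 4.2°) = (23.44, 1.721). ∠FHM = 56.9°, so HM runs at 4.2° + (180° − 56.9°) = 127.3° from the x-axis; with |HM| = 25.8, M = H + 25.8·(cos 127.3°, sin 127.3°) = (7.802, 22.24). The perpendicularity gives MD at right angles to HM; with |MD| = 22.2 on the right of HM, D = M + 22.2·(0.7955, 0.6060) = (25.46, 35.70). Then |FD| = |D − F| = 43.85.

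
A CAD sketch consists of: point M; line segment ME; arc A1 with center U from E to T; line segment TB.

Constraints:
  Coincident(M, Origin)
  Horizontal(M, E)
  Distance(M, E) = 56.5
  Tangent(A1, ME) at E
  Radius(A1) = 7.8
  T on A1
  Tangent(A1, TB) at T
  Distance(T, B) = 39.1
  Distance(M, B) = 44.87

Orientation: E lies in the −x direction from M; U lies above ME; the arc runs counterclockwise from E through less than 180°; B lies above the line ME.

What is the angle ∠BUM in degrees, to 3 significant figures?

51.5°

M is at the origin; M and E share the same y with |ME| = 56.5 and E on the −x side, so E = (-56.5, 0.00). Since A1 is tangent to ME there, UE ⟂ ME, so U = E + (0, 7.8) = (-56.5, 7.80). Since UT ⟂ TB (tangency), |UB| = √(7.8² + 39.1²) = 39.9 regardless of where T sits on A1. So B lies on both circle(M, 44.87) and circle(U, 39.9); the above-ME intersection is B = (-27.7, 35.3). T is the foot of the tangent from B: T = (-50.1, 3.32).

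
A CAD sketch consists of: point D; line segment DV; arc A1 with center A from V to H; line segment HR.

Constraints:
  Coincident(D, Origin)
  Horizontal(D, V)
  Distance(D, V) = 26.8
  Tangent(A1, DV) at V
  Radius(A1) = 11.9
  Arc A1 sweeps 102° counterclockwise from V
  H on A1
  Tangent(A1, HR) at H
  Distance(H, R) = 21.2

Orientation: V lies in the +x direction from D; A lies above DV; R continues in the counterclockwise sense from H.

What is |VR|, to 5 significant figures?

35.848

D is at the origin; D and V share the same y with |DV| = 26.8 and V on the +x side, so V = (26.800, 0.0000). The tangent condition forces AV to be normal to DV, so A = V + (0, 11.9) = (26.800, 11.900). On A1, V sits at bearing -90° from A; a 102° counterclockwise sweep puts H at bearing 12°, so H = A + 11.9·(cos 12°, sin 12°) = (38.440, 14.374). Tangency of A1 to HR means the radius AH is perpendicular to HR, so HR runs along (−sin 12°, cos 12°); with |HR| = 21.2, R = (34.032, 35.111). Then |VR| = |R − V| = 35.848.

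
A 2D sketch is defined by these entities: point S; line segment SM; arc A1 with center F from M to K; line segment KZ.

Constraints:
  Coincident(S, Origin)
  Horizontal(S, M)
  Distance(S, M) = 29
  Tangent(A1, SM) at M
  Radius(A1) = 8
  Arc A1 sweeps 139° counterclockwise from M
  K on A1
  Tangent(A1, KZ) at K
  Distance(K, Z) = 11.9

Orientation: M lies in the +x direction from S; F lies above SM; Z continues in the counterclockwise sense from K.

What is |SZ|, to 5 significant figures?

33.401

S is at the origin; SM is horizontal with |SM| = 29.0 and M on the +x side, so M = (29.000, 0.0000). A1 meets SM tangentially, so FM is at right angles to SM, so F = M + (0, 8) = (29.000, 8.0000). On A1, M sits at bearing -90° from F; a 139° counterclockwise sweep puts K at bearing 49°, so K = F + 8.0·(cos 49°, sin 49°) = (34.248, 14.038). Tangency of A1 to KZ means the radius FK is perpendicular to KZ, so KZ runs along (−sin 49°, cos 49°); with |KZ| = 11.9, Z = (25.267, 21.845). Then |SZ| = |Z − S| = 33.401.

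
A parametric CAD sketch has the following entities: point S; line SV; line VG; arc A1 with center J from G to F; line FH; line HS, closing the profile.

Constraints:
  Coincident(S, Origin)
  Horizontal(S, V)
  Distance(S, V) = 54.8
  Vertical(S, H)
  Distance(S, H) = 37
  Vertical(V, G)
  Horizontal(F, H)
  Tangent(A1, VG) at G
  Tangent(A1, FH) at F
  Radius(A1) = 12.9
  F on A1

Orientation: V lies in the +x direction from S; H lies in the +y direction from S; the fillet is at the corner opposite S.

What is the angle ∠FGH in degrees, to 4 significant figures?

31.75°

S is at the origin; S and V share the same y with |SV| = 54.8 and V on the +x side, so V = (54.80, 0.000). SH is vertical with |SH| = 37.0 and H on the +y side, so H = (0.000, 37.00). The virtual corner opposite S is at (54.80, 37.00). The tangent condition forces JG to be normal to VG and tangency of A1 to FH means the radius JF is perpendicular to FH, with radius 12.9, so the center J sits 12.9 in from both sides at J = (41.90, 24.10). That places the tangent points at G = (54.80, 24.10) on VG and F = (41.90, 37.00) on FH. Then cos ∠FGH = GF·GH / (|GF||GH|), giving 31.75°.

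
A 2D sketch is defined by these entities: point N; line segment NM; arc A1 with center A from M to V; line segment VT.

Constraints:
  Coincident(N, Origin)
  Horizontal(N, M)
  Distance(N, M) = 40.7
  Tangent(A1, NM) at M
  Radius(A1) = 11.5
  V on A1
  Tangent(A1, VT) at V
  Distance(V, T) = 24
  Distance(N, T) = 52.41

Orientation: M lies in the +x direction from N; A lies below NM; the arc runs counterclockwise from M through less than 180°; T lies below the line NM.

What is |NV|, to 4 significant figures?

33.10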